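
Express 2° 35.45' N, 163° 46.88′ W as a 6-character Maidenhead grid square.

AJ82co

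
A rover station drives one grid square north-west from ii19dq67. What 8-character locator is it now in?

Longitude extended square 6; −1 → 5.
Latitude extended square 7; +1 → 8.

II19dq58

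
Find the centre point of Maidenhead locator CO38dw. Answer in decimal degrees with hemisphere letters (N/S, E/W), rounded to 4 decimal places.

Field C=2, O=14: +2·20° lon, +14·10° lat → SW at lon -140°, lat 50°.
Square 3, 8: +3·2° lon, +8·1° lat → SW at lon -134°, lat 58°.
Subsquare d=3, w=22: +3·0.0833333° lon, +22·0.0416667° lat → SW at lon -133.75°, lat 58.9167°.
Cell spans 0.0833333° lon × 0.0416667° lat. Centre is SW corner plus half of each.
latitude 58.9375° N, longitude 133.7083° W.

58.9375° N, 133.7083° W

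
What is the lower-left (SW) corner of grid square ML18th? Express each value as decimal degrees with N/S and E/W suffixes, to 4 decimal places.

Field M=12, L=11: +12·20° lon, +11·10° lat → SW at lon 60°, lat 20°.
Square 1, 8: +1·2° lon, +8·1° lat → SW at lon 62°, lat 28°.
Subsquare t=19, h=7: +19·0.0833333° lon, +7·0.0416667° lat → SW at lon 63.5833°, lat 28.2917°.
latitude 28.2917° N, longitude 63.5833° E.

28.2917° N, 63.5833° E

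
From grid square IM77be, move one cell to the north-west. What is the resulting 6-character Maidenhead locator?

Longitude subsquare b = 1; −1 → 0 = a.
Latitude subsquare e = 4; +1 → 5 = f.

IM77af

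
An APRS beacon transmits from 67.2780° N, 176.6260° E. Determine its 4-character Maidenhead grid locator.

RP87

Shift to the Maidenhead origin (180°W, 90°S): lon 356.63, lat 157.28.
Field: 356.63/20 → 17 → R, 157.28/10 → 15 → P; chars RP.
Square: 16.63/2 → 8, 7.28/1 → 7; chars 87.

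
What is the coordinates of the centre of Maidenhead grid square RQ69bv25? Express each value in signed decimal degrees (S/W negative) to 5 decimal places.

79.89792, 172.10417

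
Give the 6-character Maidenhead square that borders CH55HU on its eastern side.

CH55iu

Longitude subsquare h = 7; +1 → 8 = i.
The latitude characters are unchanged.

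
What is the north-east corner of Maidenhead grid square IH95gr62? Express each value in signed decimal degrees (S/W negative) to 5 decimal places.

Field I=8, H=7: +8·20° lon, +7·10° lat → SW at lon -20°, lat -20°.
Square 9, 5: +9·2° lon, +5·1° lat → SW at lon -2°, lat -15°.
Subsquare g=6, r=17: +6·0.0833333° lon, +17·0.0416667° lat → SW at lon -1.5°, lat -14.2917°.
Extended square 6, 2: +6·0.00833333° lon, +2·0.00416667° lat → SW at lon -1.45°, lat -14.2833°.
Cell spans 0.00833333° lon × 0.00416667° lat. NE corner is SW corner plus one full cell.
latitude -14.27917, longitude -1.44167.

-14.27917, -1.44167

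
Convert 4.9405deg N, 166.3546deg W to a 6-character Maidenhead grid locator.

AJ64tw

Shift to the Maidenhead origin (180°W, 90°S): lon 13.6454, lat 94.9405.
Field: lon ⌊13.6454/20⌋ = 0 → A; lat ⌊94.9405/10⌋ = 9 → J.
Square: lon ⌊13.6454/2⌋ = 6; lat ⌊4.9405/1⌋ = 4.
Subsquare: lon ⌊1.6454/0.0833333⌋ = 19 → t; lat ⌊0.9405/0.0416667⌋ = 22 → w.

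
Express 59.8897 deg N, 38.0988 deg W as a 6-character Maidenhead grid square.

HO09wv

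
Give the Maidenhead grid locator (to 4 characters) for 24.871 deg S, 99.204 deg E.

Shift to the Maidenhead origin (180°W, 90°S): lon 279.20, lat 65.13.
Field: lon ⌊279.20/20⌋ = 13 → N; lat ⌊65.13/10⌋ = 6 → G.
Square: lon ⌊19.20/2⌋ = 9; lat ⌊5.13/1⌋ = 5.

NG95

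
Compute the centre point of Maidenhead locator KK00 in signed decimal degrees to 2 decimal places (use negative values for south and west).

Field K=10, K=10: +10·20° lon, +10·10° lat → SW at lon 20°, lat 10°.
Square 0, 0: +0·2° lon, +0·1° lat → SW at lon 20°, lat 10°.
Cell spans 2° lon × 1° lat. Centre is SW corner plus half of each.
latitude 10.50, longitude 21.00.

10.50, 21.00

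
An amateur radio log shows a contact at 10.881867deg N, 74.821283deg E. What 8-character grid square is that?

Offset from 180°W / 90°S: lon 254.82128°, lat 100.88187°.
Field: lon ⌊254.82128/20⌋ = 12 → M; lat ⌊100.88187/10⌋ = 10 → K.
Square: lon ⌊14.82128/2⌋ = 7; lat ⌊0.88187/1⌋ = 0.
Subsquare: lon ⌊0.82128/0.0833333⌋ = 9 → j; lat ⌊0.88187/0.0416667⌋ = 21 → v.
Extended square: lon ⌊0.07128/0.00833333⌋ = 8; lat ⌊0.00687/0.00416667⌋ = 1.

MK70jv81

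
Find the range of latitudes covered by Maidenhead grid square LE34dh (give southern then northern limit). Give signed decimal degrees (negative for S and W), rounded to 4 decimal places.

-45.7083, -45.6667

Field L=11, E=4: +11·20° lon, +4·10° lat → SW at lon 40°, lat -50°.
Square 3, 4: +3·2° lon, +4·1° lat → SW at lon 46°, lat -46°.
Subsquare d=3, h=7: +3·0.0833333° lon, +7·0.0416667° lat → SW at lon 46.25°, lat -45.7083°.
Cell spans 0.0833333° lon × 0.0416667° lat.
south -45.7083, north -45.6667.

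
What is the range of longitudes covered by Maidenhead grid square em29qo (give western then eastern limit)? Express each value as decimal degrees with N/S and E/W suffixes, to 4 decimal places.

Field E=4, M=12: +4·20° lon, +12·10° lat → SW at lon -100°, lat 30°.
Square 2, 9: +2·2° lon, +9·1° lat → SW at lon -96°, lat 39°.
Subsquare q=16, o=14: +16·0.0833333° lon, +14·0.0416667° lat → SW at lon -94.6667°, lat 39.5833°.
Cell spans 0.0833333° lon × 0.0416667° lat.
west 94.6667° W, east 94.5833° W.

94.6667° W, 94.5833° W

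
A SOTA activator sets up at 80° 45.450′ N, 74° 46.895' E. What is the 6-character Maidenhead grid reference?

Add 180° to longitude and 90° to latitude: 254.7816, 170.7575.
Field (20°×10°, letters A–R): lon ⌊254.7816/20⌋ = 12 → M; lat ⌊170.7575/10⌋ = 17 → R.
Square (2°×1°, digits 0–9): lon ⌊14.7816/2⌋ = 7; lat ⌊0.7575/1⌋ = 0.
Subsquare (5′×2.5′, letters a–x): lon ⌊0.7816/0.0833333⌋ = 9 → j; lat ⌊0.7575/0.0416667⌋ = 18 → s.

MR70js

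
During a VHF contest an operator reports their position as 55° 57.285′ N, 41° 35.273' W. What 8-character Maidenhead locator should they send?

Offset from 180°W / 90°S: lon 138.41212°, lat 145.95475°.
Field: 138.41212/20 → 6 → G, 145.95475/10 → 14 → O; chars GO.
Square: 18.41212/2 → 9, 5.95475/1 → 5; chars 95.
Subsquare: 0.41212/0.0833333 → 4 → e, 0.95475/0.0416667 → 22 → w; chars ew.
Extended square: 0.07878/0.00833333 → 9, 0.03808/0.00416667 → 9; chars 99.

GO95ew99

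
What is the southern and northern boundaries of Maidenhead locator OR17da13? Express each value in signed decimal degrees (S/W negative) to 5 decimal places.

Field O=14, R=17: +14·20° lon, +17·10° lat → SW at lon 100°, lat 80°.
Square 1, 7: +1·2° lon, +7·1° lat → SW at lon 102°, lat 87°.
Subsquare d=3, a=0: +3·0.0833333° lon, +0·0.0416667° lat → SW at lon 102.25°, lat 87°.
Extended square 1, 3: +1·0.00833333° lon, +3·0.00416667° lat → SW at lon 102.258°, lat 87.0125°.
Cell spans 0.00833333° lon × 0.00416667° lat.
south 87.01250, north 87.01667.

87.01250, 87.01667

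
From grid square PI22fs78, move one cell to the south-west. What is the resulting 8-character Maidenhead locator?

Longitude extended square 7; −1 → 6.
Latitude extended square 8; −1 → 7.

PI22fs67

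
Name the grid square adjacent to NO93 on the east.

OO03

Longitude square 9; +1 → 10, wraps to 0, carry into field.
Longitude field N = 13; +1 → 14 = O.
The latitude characters are unchanged.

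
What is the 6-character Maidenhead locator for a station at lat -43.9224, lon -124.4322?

CE76sb

Shift to the Maidenhead origin (180°W, 90°S): lon 55.5678, lat 46.0776.
Field: 55.5678/20 → 2 → C, 46.0776/10 → 4 → E; chars CE.
Square: 15.5678/2 → 7, 6.0776/1 → 6; chars 76.
Subsquare: 1.5678/0.0833333 → 18 → s, 0.0776/0.0416667 → 1 → b; chars sb.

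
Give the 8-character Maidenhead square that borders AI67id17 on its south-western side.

Longitude extended square 1; −1 → 0.
Latitude extended square 7; −1 → 6.

AI67id06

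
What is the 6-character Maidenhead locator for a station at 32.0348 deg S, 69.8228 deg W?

Offset from 180°W / 90°S: lon 110.1772°, lat 57.9652°.
Field (20°×10°, letters A–R): lon ⌊110.1772/20⌋ = 5 → F; lat ⌊57.9652/10⌋ = 5 → F.
Square (2°×1°, digits 0–9): lon ⌊10.1772/2⌋ = 5; lat ⌊7.9652/1⌋ = 7.
Subsquare (5′×2.5′, letters a–x): lon ⌊0.1772/0.0833333⌋ = 2 → c; lat ⌊0.9652/0.0416667⌋ = 23 → x.

FF57cx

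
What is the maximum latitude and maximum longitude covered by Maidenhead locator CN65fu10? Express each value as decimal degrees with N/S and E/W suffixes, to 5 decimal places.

Field C=2, N=13: +2·20° lon, +13·10° lat → SW at lon -140°, lat 40°.
Square 6, 5: +6·2° lon, +5·1° lat → SW at lon -128°, lat 45°.
Subsquare f=5, u=20: +5·0.0833333° lon, +20·0.0416667° lat → SW at lon -127.583°, lat 45.8333°.
Extended square 1, 0: +1·0.00833333° lon, +0·0.00416667° lat → SW at lon -127.575°, lat 45.8333°.
Cell spans 0.00833333° lon × 0.00416667° lat. NE corner is SW corner plus one full cell.
latitude 45.83750° N, longitude 127.56667° W.

45.83750° N, 127.56667° W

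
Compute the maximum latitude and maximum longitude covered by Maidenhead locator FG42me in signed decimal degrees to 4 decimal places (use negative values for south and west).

Field F=5, G=6: +5·20° lon, +6·10° lat → SW at lon -80°, lat -30°.
Square 4, 2: +4·2° lon, +2·1° lat → SW at lon -72°, lat -28°.
Subsquare m=12, e=4: +12·0.0833333° lon, +4·0.0416667° lat → SW at lon -71°, lat -27.8333°.
Cell spans 0.0833333° lon × 0.0416667° lat. NE corner is SW corner plus one full cell.
latitude -27.7917, longitude -70.9167.

-27.7917, -70.9167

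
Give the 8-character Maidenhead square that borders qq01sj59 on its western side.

Longitude extended square 5; −1 → 4.
The latitude characters are unchanged.

QQ01sj49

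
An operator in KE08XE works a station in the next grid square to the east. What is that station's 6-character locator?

Longitude subsquare x = 23; +1 → 24, wraps to 0 = a, carry into square.
Longitude square 0; +1 → 1.
The latitude characters are unchanged.

KE18ae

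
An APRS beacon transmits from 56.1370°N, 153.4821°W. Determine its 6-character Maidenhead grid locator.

BO36gd

Shift to the Maidenhead origin (180°W, 90°S): lon 26.5179, lat 146.1370.
Field: lon ⌊26.5179/20⌋ = 1 → B; lat ⌊146.1370/10⌋ = 14 → O.
Square: lon ⌊6.5179/2⌋ = 3; lat ⌊6.1370/1⌋ = 6.
Subsquare: lon ⌊0.5179/0.0833333⌋ = 6 → g; lat ⌊0.1370/0.0416667⌋ = 3 → d.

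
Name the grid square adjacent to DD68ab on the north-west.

Longitude subsquare a = 0; −1 → -1, wraps to 23 = x, carry into square.
Longitude square 6; −1 → 5.
Latitude subsquare b = 1; +1 → 2 = c.

DD58xc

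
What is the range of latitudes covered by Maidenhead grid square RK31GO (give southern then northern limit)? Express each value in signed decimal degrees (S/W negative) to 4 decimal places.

11.5833, 11.6250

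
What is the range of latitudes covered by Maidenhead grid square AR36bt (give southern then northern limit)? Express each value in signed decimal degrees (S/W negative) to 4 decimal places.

Field A=0, R=17: +0·20° lon, +17·10° lat → SW at lon -180°, lat 80°.
Square 3, 6: +3·2° lon, +6·1° lat → SW at lon -174°, lat 86°.
Subsquare b=1, t=19: +1·0.0833333° lon, +19·0.0416667° lat → SW at lon -173.917°, lat 86.7917°.
Cell spans 0.0833333° lon × 0.0416667° lat.
south 86.7917, north 86.8333.

86.7917, 86.8333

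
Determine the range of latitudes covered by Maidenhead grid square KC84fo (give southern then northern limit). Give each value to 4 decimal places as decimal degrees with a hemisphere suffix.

65.4167° S, 65.3750° S

Field K=10, C=2: +10·20° lon, +2·10° lat → SW at lon 20°, lat -70°.
Square 8, 4: +8·2° lon, +4·1° lat → SW at lon 36°, lat -66°.
Subsquare f=5, o=14: +5·0.0833333° lon, +14·0.0416667° lat → SW at lon 36.4167°, lat -65.4167°.
Cell spans 0.0833333° lon × 0.0416667° lat.
south 65.4167° S, north 65.3750° S.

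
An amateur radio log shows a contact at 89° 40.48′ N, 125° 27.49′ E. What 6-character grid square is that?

PR29rq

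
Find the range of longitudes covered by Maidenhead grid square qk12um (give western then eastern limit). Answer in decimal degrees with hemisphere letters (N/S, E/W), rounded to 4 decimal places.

143.6667° E, 143.7500° E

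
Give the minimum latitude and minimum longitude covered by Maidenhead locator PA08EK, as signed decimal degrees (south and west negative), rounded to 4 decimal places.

Field P=15, A=0: +15·20° lon, +0·10° lat → SW at lon 120°, lat -90°.
Square 0, 8: +0·2° lon, +8·1° lat → SW at lon 120°, lat -82°.
Subsquare e=4, k=10: +4·0.0833333° lon, +10·0.0416667° lat → SW at lon 120.333°, lat -81.5833°.
latitude -81.5833, longitude 120.3333.

-81.5833, 120.3333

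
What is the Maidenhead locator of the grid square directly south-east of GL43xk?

GL53aj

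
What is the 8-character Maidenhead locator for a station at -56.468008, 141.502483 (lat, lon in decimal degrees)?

QD03sm07

Shift to the Maidenhead origin (180°W, 90°S): lon 321.50248, lat 33.53199.
Field (20°×10°, letters A–R): 321.50248/20 → 16 → Q, 33.53199/10 → 3 → D; chars QD.
Square (2°×1°, digits 0–9): 1.50248/2 → 0, 3.53199/1 → 3; chars 03.
Subsquare (5′×2.5′, letters a–x): 1.50248/0.0833333 → 18 → s, 0.53199/0.0416667 → 12 → m; chars sm.
Extended square (30″×15″, digits 0–9): 0.00248/0.00833333 → 0, 0.03199/0.00416667 → 7; chars 07.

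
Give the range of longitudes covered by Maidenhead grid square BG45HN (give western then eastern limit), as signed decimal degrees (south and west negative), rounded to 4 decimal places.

Field B=1, G=6: +1·20° lon, +6·10° lat → SW at lon -160°, lat -30°.
Square 4, 5: +4·2° lon, +5·1° lat → SW at lon -152°, lat -25°.
Subsquare h=7, n=13: +7·0.0833333° lon, +13·0.0416667° lat → SW at lon -151.417°, lat -24.4583°.
Cell spans 0.0833333° lon × 0.0416667° lat.
west -151.4167, east -151.3333.

-151.4167, -151.3333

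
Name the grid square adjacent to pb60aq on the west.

PB50xq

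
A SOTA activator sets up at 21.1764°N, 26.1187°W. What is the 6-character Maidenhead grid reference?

HL61we

Offset from 180°W / 90°S: lon 153.8813°, lat 111.1764°.
Field: 153.8813/20 → 7 → H, 111.1764/10 → 11 → L; chars HL.
Square: 13.8813/2 → 6, 1.1764/1 → 1; chars 61.
Subsquare: 1.8813/0.0833333 → 22 → w, 0.1764/0.0416667 → 4 → e; chars we.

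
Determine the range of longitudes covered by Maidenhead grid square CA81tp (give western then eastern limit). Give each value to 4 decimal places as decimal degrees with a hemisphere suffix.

Field C=2, A=0: +2·20° lon, +0·10° lat → SW at lon -140°, lat -90°.
Square 8, 1: +8·2° lon, +1·1° lat → SW at lon -124°, lat -89°.
Subsquare t=19, p=15: +19·0.0833333° lon, +15·0.0416667° lat → SW at lon -122.417°, lat -88.375°.
Cell spans 0.0833333° lon × 0.0416667° lat.
west 122.4167° W, east 122.3333° W.

122.4167° W, 122.3333° W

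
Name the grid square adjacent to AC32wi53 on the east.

Longitude extended square 5; +1 → 6.
The latitude characters are unchanged.

AC32wi63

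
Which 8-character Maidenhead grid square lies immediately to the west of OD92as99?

Longitude extended square 9; −1 → 8.
The latitude characters are unchanged.

OD92as89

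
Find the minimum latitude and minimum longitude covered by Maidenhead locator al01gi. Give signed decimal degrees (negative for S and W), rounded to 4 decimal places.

Field A=0, L=11: +0·20° lon, +11·10° lat → SW at lon -180°, lat 20°.
Square 0, 1: +0·2° lon, +1·1° lat → SW at lon -180°, lat 21°.
Subsquare g=6, i=8: +6·0.0833333° lon, +8·0.0416667° lat → SW at lon -179.5°, lat 21.3333°.
latitude 21.3333, longitude -179.5000.

21.3333, -179.5000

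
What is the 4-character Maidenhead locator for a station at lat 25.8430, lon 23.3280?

Add 180° to longitude and 90° to latitude: 203.33, 115.84.
Field: 203.33/20 → 10 → K, 115.84/10 → 11 → L; chars KL.
Square: 3.33/2 → 1, 5.84/1 → 5; chars 15.

KL15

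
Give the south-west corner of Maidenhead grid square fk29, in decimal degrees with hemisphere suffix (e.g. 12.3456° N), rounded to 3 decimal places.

19.000° N, 76.000° W

Field F=5, K=10: +5·20° lon, +10·10° lat → SW at lon -80°, lat 10°.
Square 2, 9: +2·2° lon, +9·1° lat → SW at lon -76°, lat 19°.
latitude 19.000° N, longitude 76.000° W.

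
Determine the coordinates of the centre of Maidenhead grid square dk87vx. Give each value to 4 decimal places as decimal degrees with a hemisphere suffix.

Field D=3, K=10: +3·20° lon, +10·10° lat → SW at lon -120°, lat 10°.
Square 8, 7: +8·2° lon, +7·1° lat → SW at lon -104°, lat 17°.
Subsquare v=21, x=23: +21·0.0833333° lon, +23·0.0416667° lat → SW at lon -102.25°, lat 17.9583°.
Cell spans 0.0833333° lon × 0.0416667° lat. Centre is SW corner plus half of each.
latitude 17.9792° N, longitude 102.2083° W.

17.9792° N, 102.2083° W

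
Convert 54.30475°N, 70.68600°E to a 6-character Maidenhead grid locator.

MO54ih

Add 180° to longitude and 90° to latitude: 250.6860, 144.3048.
Field (20°×10°, letters A–R): 250.6860/20 → 12 → M, 144.3048/10 → 14 → O; chars MO.
Square (2°×1°, digits 0–9): 10.6860/2 → 5, 4.3048/1 → 4; chars 54.
Subsquare (5′×2.5′, letters a–x): 0.6860/0.0833333 → 8 → i, 0.3048/0.0416667 → 7 → h; chars ih.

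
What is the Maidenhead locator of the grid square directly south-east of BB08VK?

BB08wj

Longitude subsquare v = 21; +1 → 22 = w.
Latitude subsquare k = 10; −1 → 9 = j.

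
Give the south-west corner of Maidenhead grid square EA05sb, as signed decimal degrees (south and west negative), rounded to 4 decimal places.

-84.9583, -98.5000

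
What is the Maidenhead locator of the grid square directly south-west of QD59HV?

QD59gu

Longitude subsquare h = 7; −1 → 6 = g.
Latitude subsquare v = 21; −1 → 20 = u.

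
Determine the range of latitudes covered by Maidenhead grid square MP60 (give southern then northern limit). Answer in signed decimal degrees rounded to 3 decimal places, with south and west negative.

Field M=12, P=15: +12·20° lon, +15·10° lat → SW at lon 60°, lat 60°.
Square 6, 0: +6·2° lon, +0·1° lat → SW at lon 72°, lat 60°.
Cell spans 2° lon × 1° lat.
south 60.000, north 61.000.

60.000, 61.000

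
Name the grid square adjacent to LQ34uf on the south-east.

Longitude subsquare u = 20; +1 → 21 = v.
Latitude subsquare f = 5; −1 → 4 = e.

LQ34ve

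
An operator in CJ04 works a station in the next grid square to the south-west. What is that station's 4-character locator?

BJ93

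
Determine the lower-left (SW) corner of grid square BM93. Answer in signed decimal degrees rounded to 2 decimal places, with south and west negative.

33.00, -142.00

Field B=1, M=12: +1·20° lon, +12·10° lat → SW at lon -160°, lat 30°.
Square 9, 3: +9·2° lon, +3·1° lat → SW at lon -142°, lat 33°.
latitude 33.00, longitude -142.00.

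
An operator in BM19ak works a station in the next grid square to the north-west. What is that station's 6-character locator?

BM09xl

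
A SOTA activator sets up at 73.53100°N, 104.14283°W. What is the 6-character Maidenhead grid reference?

DQ73wm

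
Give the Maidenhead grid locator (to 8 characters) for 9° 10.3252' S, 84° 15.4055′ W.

Shift to the Maidenhead origin (180°W, 90°S): lon 95.74324, lat 80.82791.
Field: 95.74324/20 → 4 → E, 80.82791/10 → 8 → I; chars EI.
Square: 15.74324/2 → 7, 0.82791/1 → 0; chars 70.
Subsquare: 1.74324/0.0833333 → 20 → u, 0.82791/0.0416667 → 19 → t; chars ut.
Extended square: 0.07657/0.00833333 → 9, 0.03625/0.00416667 → 8; chars 98.

EI70ut98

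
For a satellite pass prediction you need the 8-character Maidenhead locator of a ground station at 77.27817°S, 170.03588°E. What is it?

Shift to the Maidenhead origin (180°W, 90°S): lon 350.03588, lat 12.72183.
Field (20°×10°, letters A–R): lon ⌊350.03588/20⌋ = 17 → R; lat ⌊12.72183/10⌋ = 1 → B.
Square (2°×1°, digits 0–9): lon ⌊10.03588/2⌋ = 5; lat ⌊2.72183/1⌋ = 2.
Subsquare (5′×2.5′, letters a–x): lon ⌊0.03588/0.0833333⌋ = 0 → a; lat ⌊0.72183/0.0416667⌋ = 17 → r.
Extended square (30″×15″, digits 0–9): lon ⌊0.03588/0.00833333⌋ = 4; lat ⌊0.01350/0.00416667⌋ = 3.

RB52ar43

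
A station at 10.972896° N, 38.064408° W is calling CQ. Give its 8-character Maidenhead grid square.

Offset from 180°W / 90°S: lon 141.93559°, lat 100.97290°.
Field: lon ⌊141.93559/20⌋ = 7 → H; lat ⌊100.97290/10⌋ = 10 → K.
Square: lon ⌊1.93559/2⌋ = 0; lat ⌊0.97290/1⌋ = 0.
Subsquare: lon ⌊1.93559/0.0833333⌋ = 23 → x; lat ⌊0.97290/0.0416667⌋ = 23 → x.
Extended square: lon ⌊0.01893/0.00833333⌋ = 2; lat ⌊0.01456/0.00416667⌋ = 3.

HK00xx23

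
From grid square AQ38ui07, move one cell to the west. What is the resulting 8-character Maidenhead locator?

Longitude extended square 0; −1 → -1, wraps to 9, carry into subsquare.
Longitude subsquare u = 20; −1 → 19 = t.
The latitude characters are unchanged.

AQ38ti97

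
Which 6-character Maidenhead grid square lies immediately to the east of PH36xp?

Longitude subsquare x = 23; +1 → 24, wraps to 0 = a, carry into square.
Longitude square 3; +1 → 4.
The latitude characters are unchanged.

PH46ap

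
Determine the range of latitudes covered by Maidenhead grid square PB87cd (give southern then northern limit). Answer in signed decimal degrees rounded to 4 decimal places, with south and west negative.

-72.8750, -72.8333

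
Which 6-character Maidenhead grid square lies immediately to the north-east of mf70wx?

MF71xa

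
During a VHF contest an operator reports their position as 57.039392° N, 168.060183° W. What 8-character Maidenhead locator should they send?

Add 180° to longitude and 90° to latitude: 11.93982, 147.03939.
Field: lon ⌊11.93982/20⌋ = 0 → A; lat ⌊147.03939/10⌋ = 14 → O.
Square: lon ⌊11.93982/2⌋ = 5; lat ⌊7.03939/1⌋ = 7.
Subsquare: lon ⌊1.93982/0.0833333⌋ = 23 → x; lat ⌊0.03939/0.0416667⌋ = 0 → a.
Extended square: lon ⌊0.02315/0.00833333⌋ = 2; lat ⌊0.03939/0.00416667⌋ = 9.

AO57xa29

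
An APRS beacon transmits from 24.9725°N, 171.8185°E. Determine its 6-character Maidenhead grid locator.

Add 180° to longitude and 90° to latitude: 351.8185, 114.9725.
Field (20°×10°, letters A–R): 351.8185/20 → 17 → R, 114.9725/10 → 11 → L; chars RL.
Square (2°×1°, digits 0–9): 11.8185/2 → 5, 4.9725/1 → 4; chars 54.
Subsquare (5′×2.5′, letters a–x): 1.8185/0.0833333 → 21 → v, 0.9725/0.0416667 → 23 → x; chars vx.

RL54vx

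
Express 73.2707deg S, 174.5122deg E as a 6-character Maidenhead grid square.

Offset from 180°W / 90°S: lon 354.5122°, lat 16.7293°.
Field: lon ⌊354.5122/20⌋ = 17 → R; lat ⌊16.7293/10⌋ = 1 → B.
Square: lon ⌊14.5122/2⌋ = 7; lat ⌊6.7293/1⌋ = 6.
Subsquare: lon ⌊0.5122/0.0833333⌋ = 6 → g; lat ⌊0.7293/0.0416667⌋ = 17 → r.

RB76gr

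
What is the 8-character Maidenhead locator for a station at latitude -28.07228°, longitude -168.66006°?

Shift to the Maidenhead origin (180°W, 90°S): lon 11.33994, lat 61.92772.
Field: 11.33994/20 → 0 → A, 61.92772/10 → 6 → G; chars AG.
Square: 11.33994/2 → 5, 1.92772/1 → 1; chars 51.
Subsquare: 1.33994/0.0833333 → 16 → q, 0.92772/0.0416667 → 22 → w; chars qw.
Extended square: 0.00661/0.00833333 → 0, 0.01105/0.00416667 → 2; chars 02.

AG51qw02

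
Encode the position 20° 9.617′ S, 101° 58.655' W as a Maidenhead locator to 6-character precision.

DG99au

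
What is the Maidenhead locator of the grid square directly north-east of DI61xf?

Longitude subsquare x = 23; +1 → 24, wraps to 0 = a, carry into square.
Longitude square 6; +1 → 7.
Latitude subsquare f = 5; +1 → 6 = g.

DI71ag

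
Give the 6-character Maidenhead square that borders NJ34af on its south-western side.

NJ24xe

Longitude subsquare a = 0; −1 → -1, wraps to 23 = x, carry into square.
Longitude square 3; −1 → 2.
Latitude subsquare f = 5; −1 → 4 = e.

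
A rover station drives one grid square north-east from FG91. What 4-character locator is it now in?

Longitude square 9; +1 → 10, wraps to 0, carry into field.
Longitude field F = 5; +1 → 6 = G.
Latitude square 1; +1 → 2.

GG02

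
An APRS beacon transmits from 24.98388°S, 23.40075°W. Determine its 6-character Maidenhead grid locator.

HG85ha

Offset from 180°W / 90°S: lon 156.5993°, lat 65.0161°.
Field: 156.5993/20 → 7 → H, 65.0161/10 → 6 → G; chars HG.
Square: 16.5993/2 → 8, 5.0161/1 → 5; chars 85.
Subsquare: 0.5993/0.0833333 → 7 → h, 0.0161/0.0416667 → 0 → a; chars ha.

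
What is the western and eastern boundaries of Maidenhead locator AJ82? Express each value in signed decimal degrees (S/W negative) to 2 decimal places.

-164.00, -162.00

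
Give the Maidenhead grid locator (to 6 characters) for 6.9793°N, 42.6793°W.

Offset from 180°W / 90°S: lon 137.3207°, lat 96.9793°.
Field: 137.3207/20 → 6 → G, 96.9793/10 → 9 → J; chars GJ.
Square: 17.3207/2 → 8, 6.9793/1 → 6; chars 86.
Subsquare: 1.3207/0.0833333 → 15 → p, 0.9793/0.0416667 → 23 → x; chars px.

GJ86px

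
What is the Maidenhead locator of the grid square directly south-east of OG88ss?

Longitude subsquare s = 18; +1 → 19 = t.
Latitude subsquare s = 18; −1 → 17 = r.

OG88tr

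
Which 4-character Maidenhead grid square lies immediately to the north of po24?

Latitude square 4; +1 → 5.
The longitude characters are unchanged.

PO25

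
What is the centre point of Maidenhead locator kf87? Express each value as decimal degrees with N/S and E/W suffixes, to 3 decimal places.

32.500° S, 37.000° E

Field K=10, F=5: +10·20° lon, +5·10° lat → SW at lon 20°, lat -40°.
Square 8, 7: +8·2° lon, +7·1° lat → SW at lon 36°, lat -33°.
Cell spans 2° lon × 1° lat. Centre is SW corner plus half of each.
latitude 32.500° S, longitude 37.000° E.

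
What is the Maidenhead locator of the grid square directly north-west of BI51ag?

Longitude subsquare a = 0; −1 → -1, wraps to 23 = x, carry into square.
Longitude square 5; −1 → 4.
Latitude subsquare g = 6; +1 → 7 = h.

BI41xh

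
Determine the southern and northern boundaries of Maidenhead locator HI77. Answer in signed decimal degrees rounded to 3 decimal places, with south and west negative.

Field H=7, I=8: +7·20° lon, +8·10° lat → SW at lon -40°, lat -10°.
Square 7, 7: +7·2° lon, +7·1° lat → SW at lon -26°, lat -3°.
Cell spans 2° lon × 1° lat.
south -3.000, north -2.000.

-3.000, -2.000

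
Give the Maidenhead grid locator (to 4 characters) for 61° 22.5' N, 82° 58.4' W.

EP81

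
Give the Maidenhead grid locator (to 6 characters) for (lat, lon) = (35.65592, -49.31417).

GM55ip

Add 180° to longitude and 90° to latitude: 130.6858, 125.6559.
Field (20°×10°, letters A–R): 130.6858/20 → 6 → G, 125.6559/10 → 12 → M; chars GM.
Square (2°×1°, digits 0–9): 10.6858/2 → 5, 5.6559/1 → 5; chars 55.
Subsquare (5′×2.5′, letters a–x): 0.6858/0.0833333 → 8 → i, 0.6559/0.0416667 → 15 → p; chars ip.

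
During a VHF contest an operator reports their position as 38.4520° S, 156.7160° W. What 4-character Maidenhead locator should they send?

BF11

Add 180° to longitude and 90° to latitude: 23.28, 51.55.
Field: lon ⌊23.28/20⌋ = 1 → B; lat ⌊51.55/10⌋ = 5 → F.
Square: lon ⌊3.28/2⌋ = 1; lat ⌊1.55/1⌋ = 1.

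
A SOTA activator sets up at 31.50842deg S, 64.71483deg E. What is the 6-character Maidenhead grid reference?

MF28il

Offset from 180°W / 90°S: lon 244.7148°, lat 58.4916°.
Field (20°×10°, letters A–R): lon ⌊244.7148/20⌋ = 12 → M; lat ⌊58.4916/10⌋ = 5 → F.
Square (2°×1°, digits 0–9): lon ⌊4.7148/2⌋ = 2; lat ⌊8.4916/1⌋ = 8.
Subsquare (5′×2.5′, letters a–x): lon ⌊0.7148/0.0833333⌋ = 8 → i; lat ⌊0.4916/0.0416667⌋ = 11 → l.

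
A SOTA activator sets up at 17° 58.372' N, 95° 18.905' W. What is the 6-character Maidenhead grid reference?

Add 180° to longitude and 90° to latitude: 84.6849, 107.9729.
Field (20°×10°, letters A–R): lon ⌊84.6849/20⌋ = 4 → E; lat ⌊107.9729/10⌋ = 10 → K.
Square (2°×1°, digits 0–9): lon ⌊4.6849/2⌋ = 2; lat ⌊7.9729/1⌋ = 7.
Subsquare (5′×2.5′, letters a–x): lon ⌊0.6849/0.0833333⌋ = 8 → i; lat ⌊0.9729/0.0416667⌋ = 23 → x.

EK27ix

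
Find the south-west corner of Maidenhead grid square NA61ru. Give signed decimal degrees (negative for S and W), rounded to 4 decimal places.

-88.1667, 93.4167

Field N=13, A=0: +13·20° lon, +0·10° lat → SW at lon 80°, lat -90°.
Square 6, 1: +6·2° lon, +1·1° lat → SW at lon 92°, lat -89°.
Subsquare r=17, u=20: +17·0.0833333° lon, +20·0.0416667° lat → SW at lon 93.4167°, lat -88.1667°.
latitude -88.1667, longitude 93.4167.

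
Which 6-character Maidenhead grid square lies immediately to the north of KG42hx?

KG43ha

Latitude subsquare x = 23; +1 → 24, wraps to 0 = a, carry into square.
Latitude square 2; +1 → 3.
The longitude characters are unchanged.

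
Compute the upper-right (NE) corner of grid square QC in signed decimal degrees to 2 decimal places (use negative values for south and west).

Field Q=16, C=2: +16·20° lon, +2·10° lat → SW at lon 140°, lat -70°.
Cell spans 20° lon × 10° lat. NE corner is SW corner plus one full cell.
latitude -60.00, longitude 160.00.

-60.00, 160.00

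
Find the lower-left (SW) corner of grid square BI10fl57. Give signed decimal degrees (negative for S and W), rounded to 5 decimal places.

Field B=1, I=8: +1·20° lon, +8·10° lat → SW at lon -160°, lat -10°.
Square 1, 0: +1·2° lon, +0·1° lat → SW at lon -158°, lat -10°.
Subsquare f=5, l=11: +5·0.0833333° lon, +11·0.0416667° lat → SW at lon -157.583°, lat -9.54167°.
Extended square 5, 7: +5·0.00833333° lon, +7·0.00416667° lat → SW at lon -157.542°, lat -9.5125°.
latitude -9.51250, longitude -157.54167.

-9.51250, -157.54167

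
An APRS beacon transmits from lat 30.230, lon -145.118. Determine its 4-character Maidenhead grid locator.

BM70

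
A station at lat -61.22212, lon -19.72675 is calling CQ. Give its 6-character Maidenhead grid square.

IC08ds

Offset from 180°W / 90°S: lon 160.2732°, lat 28.7779°.
Field (20°×10°, letters A–R): lon ⌊160.2732/20⌋ = 8 → I; lat ⌊28.7779/10⌋ = 2 → C.
Square (2°×1°, digits 0–9): lon ⌊0.2732/2⌋ = 0; lat ⌊8.7779/1⌋ = 8.
Subsquare (5′×2.5′, letters a–x): lon ⌊0.2732/0.0833333⌋ = 3 → d; lat ⌊0.7779/0.0416667⌋ = 18 → s.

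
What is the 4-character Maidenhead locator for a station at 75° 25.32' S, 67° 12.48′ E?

Add 180° to longitude and 90° to latitude: 247.21, 14.58.
Field: lon ⌊247.21/20⌋ = 12 → M; lat ⌊14.58/10⌋ = 1 → B.
Square: lon ⌊7.21/2⌋ = 3; lat ⌊4.58/1⌋ = 4.

MB34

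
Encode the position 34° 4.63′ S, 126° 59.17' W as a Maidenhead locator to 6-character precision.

CF65mw

Offset from 180°W / 90°S: lon 53.0138°, lat 55.9228°.
Field (20°×10°, letters A–R): lon ⌊53.0138/20⌋ = 2 → C; lat ⌊55.9228/10⌋ = 5 → F.
Square (2°×1°, digits 0–9): lon ⌊13.0138/2⌋ = 6; lat ⌊5.9228/1⌋ = 5.
Subsquare (5′×2.5′, letters a–x): lon ⌊1.0138/0.0833333⌋ = 12 → m; lat ⌊0.9228/0.0416667⌋ = 22 → w.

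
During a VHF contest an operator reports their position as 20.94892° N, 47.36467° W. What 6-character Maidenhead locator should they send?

Shift to the Maidenhead origin (180°W, 90°S): lon 132.6353, lat 110.9489.
Field (20°×10°, letters A–R): lon ⌊132.6353/20⌋ = 6 → G; lat ⌊110.9489/10⌋ = 11 → L.
Square (2°×1°, digits 0–9): lon ⌊12.6353/2⌋ = 6; lat ⌊0.9489/1⌋ = 0.
Subsquare (5′×2.5′, letters a–x): lon ⌊0.6353/0.0833333⌋ = 7 → h; lat ⌊0.9489/0.0416667⌋ = 22 → w.

GL60hw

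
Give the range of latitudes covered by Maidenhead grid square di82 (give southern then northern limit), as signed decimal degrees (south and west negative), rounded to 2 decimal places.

Field D=3, I=8: +3·20° lon, +8·10° lat → SW at lon -120°, lat -10°.
Square 8, 2: +8·2° lon, +2·1° lat → SW at lon -104°, lat -8°.
Cell spans 2° lon × 1° lat.
south -8.00, north -7.00.

-8.00, -7.00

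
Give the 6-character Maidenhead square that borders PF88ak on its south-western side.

Longitude subsquare a = 0; −1 → -1, wraps to 23 = x, carry into square.
Longitude square 8; −1 → 7.
Latitude subsquare k = 10; −1 → 9 = j.

PF78xj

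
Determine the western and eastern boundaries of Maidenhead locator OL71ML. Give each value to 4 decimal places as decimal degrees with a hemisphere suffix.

115.0000° E, 115.0833° E

Field O=14, L=11: +14·20° lon, +11·10° lat → SW at lon 100°, lat 20°.
Square 7, 1: +7·2° lon, +1·1° lat → SW at lon 114°, lat 21°.
Subsquare m=12, l=11: +12·0.0833333° lon, +11·0.0416667° lat → SW at lon 115°, lat 21.4583°.
Cell spans 0.0833333° lon × 0.0416667° lat.
west 115.0000° E, east 115.0833° E.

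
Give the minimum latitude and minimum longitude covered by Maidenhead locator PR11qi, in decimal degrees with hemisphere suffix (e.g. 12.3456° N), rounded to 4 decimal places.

Field P=15, R=17: +15·20° lon, +17·10° lat → SW at lon 120°, lat 80°.
Square 1, 1: +1·2° lon, +1·1° lat → SW at lon 122°, lat 81°.
Subsquare q=16, i=8: +16·0.0833333° lon, +8·0.0416667° lat → SW at lon 123.333°, lat 81.3333°.
latitude 81.3333° N, longitude 123.3333° E.

81.3333° N, 123.3333° E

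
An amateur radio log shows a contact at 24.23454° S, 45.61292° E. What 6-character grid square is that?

Shift to the Maidenhead origin (180°W, 90°S): lon 225.6129, lat 65.7655.
Field: lon ⌊225.6129/20⌋ = 11 → L; lat ⌊65.7655/10⌋ = 6 → G.
Square: lon ⌊5.6129/2⌋ = 2; lat ⌊5.7655/1⌋ = 5.
Subsquare: lon ⌊1.6129/0.0833333⌋ = 19 → t; lat ⌊0.7655/0.0416667⌋ = 18 → s.

LG25ts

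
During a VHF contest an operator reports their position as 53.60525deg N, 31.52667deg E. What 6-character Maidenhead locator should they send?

KO53so

Offset from 180°W / 90°S: lon 211.5267°, lat 143.6053°.
Field: lon ⌊211.5267/20⌋ = 10 → K; lat ⌊143.6053/10⌋ = 14 → O.
Square: lon ⌊11.5267/2⌋ = 5; lat ⌊3.6053/1⌋ = 3.
Subsquare: lon ⌊1.5267/0.0833333⌋ = 18 → s; lat ⌊0.6053/0.0416667⌋ = 14 → o.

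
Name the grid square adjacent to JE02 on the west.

IE92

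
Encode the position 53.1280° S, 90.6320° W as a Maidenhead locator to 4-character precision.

ED46

Add 180° to longitude and 90° to latitude: 89.37, 36.87.
Field: 89.37/20 → 4 → E, 36.87/10 → 3 → D; chars ED.
Square: 9.37/2 → 4, 6.87/1 → 6; chars 46.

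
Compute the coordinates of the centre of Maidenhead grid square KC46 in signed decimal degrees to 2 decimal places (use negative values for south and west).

Field K=10, C=2: +10·20° lon, +2·10° lat → SW at lon 20°, lat -70°.
Square 4, 6: +4·2° lon, +6·1° lat → SW at lon 28°, lat -64°.
Cell spans 2° lon × 1° lat. Centre is SW corner plus half of each.
latitude -63.50, longitude 29.00.

-63.50, 29.00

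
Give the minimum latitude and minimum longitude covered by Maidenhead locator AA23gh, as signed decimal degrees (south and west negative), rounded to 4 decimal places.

Field A=0, A=0: +0·20° lon, +0·10° lat → SW at lon -180°, lat -90°.
Square 2, 3: +2·2° lon, +3·1° lat → SW at lon -176°, lat -87°.
Subsquare g=6, h=7: +6·0.0833333° lon, +7·0.0416667° lat → SW at lon -175.5°, lat -86.7083°.
latitude -86.7083, longitude -175.5000.

-86.7083, -175.5000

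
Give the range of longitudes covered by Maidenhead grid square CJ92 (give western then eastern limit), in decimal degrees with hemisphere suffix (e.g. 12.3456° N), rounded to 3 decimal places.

122.000° W, 120.000° W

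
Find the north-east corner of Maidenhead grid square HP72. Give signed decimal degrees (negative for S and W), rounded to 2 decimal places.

Field H=7, P=15: +7·20° lon, +15·10° lat → SW at lon -40°, lat 60°.
Square 7, 2: +7·2° lon, +2·1° lat → SW at lon -26°, lat 62°.
Cell spans 2° lon × 1° lat. NE corner is SW corner plus one full cell.
latitude 63.00, longitude -24.00.

63.00, -24.00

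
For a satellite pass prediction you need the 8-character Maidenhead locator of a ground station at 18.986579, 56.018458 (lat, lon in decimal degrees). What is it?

Offset from 180°W / 90°S: lon 236.01846°, lat 108.98658°.
Field (20°×10°, letters A–R): 236.01846/20 → 11 → L, 108.98658/10 → 10 → K; chars LK.
Square (2°×1°, digits 0–9): 16.01846/2 → 8, 8.98658/1 → 8; chars 88.
Subsquare (5′×2.5′, letters a–x): 0.01846/0.0833333 → 0 → a, 0.98658/0.0416667 → 23 → x; chars ax.
Extended square (30″×15″, digits 0–9): 0.01846/0.00833333 → 2, 0.02825/0.00416667 → 6; chars 26.

LK88ax26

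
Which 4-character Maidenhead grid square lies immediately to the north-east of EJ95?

Longitude square 9; +1 → 10, wraps to 0, carry into field.
Longitude field E = 4; +1 → 5 = F.
Latitude square 5; +1 → 6.

FJ06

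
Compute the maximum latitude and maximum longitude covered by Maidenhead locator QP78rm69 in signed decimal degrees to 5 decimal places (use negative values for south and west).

Field Q=16, P=15: +16·20° lon, +15·10° lat → SW at lon 140°, lat 60°.
Square 7, 8: +7·2° lon, +8·1° lat → SW at lon 154°, lat 68°.
Subsquare r=17, m=12: +17·0.0833333° lon, +12·0.0416667° lat → SW at lon 155.417°, lat 68.5°.
Extended square 6, 9: +6·0.00833333° lon, +9·0.00416667° lat → SW at lon 155.467°, lat 68.5375°.
Cell spans 0.00833333° lon × 0.00416667° lat. NE corner is SW corner plus one full cell.
latitude 68.54167, longitude 155.47500.

68.54167, 155.47500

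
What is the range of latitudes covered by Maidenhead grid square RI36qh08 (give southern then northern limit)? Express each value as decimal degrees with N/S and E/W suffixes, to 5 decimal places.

Field R=17, I=8: +17·20° lon, +8·10° lat → SW at lon 160°, lat -10°.
Square 3, 6: +3·2° lon, +6·1° lat → SW at lon 166°, lat -4°.
Subsquare q=16, h=7: +16·0.0833333° lon, +7·0.0416667° lat → SW at lon 167.333°, lat -3.70833°.
Extended square 0, 8: +0·0.00833333° lon, +8·0.00416667° lat → SW at lon 167.333°, lat -3.675°.
Cell spans 0.00833333° lon × 0.00416667° lat.
south 3.67500° S, north 3.67083° S.

3.67500° S, 3.67083° S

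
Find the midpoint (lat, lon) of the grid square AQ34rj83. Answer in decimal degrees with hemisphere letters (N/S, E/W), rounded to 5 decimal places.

Field A=0, Q=16: +0·20° lon, +16·10° lat → SW at lon -180°, lat 70°.
Square 3, 4: +3·2° lon, +4·1° lat → SW at lon -174°, lat 74°.
Subsquare r=17, j=9: +17·0.0833333° lon, +9·0.0416667° lat → SW at lon -172.583°, lat 74.375°.
Extended square 8, 3: +8·0.00833333° lon, +3·0.00416667° lat → SW at lon -172.517°, lat 74.3875°.
Cell spans 0.00833333° lon × 0.00416667° lat. Centre is SW corner plus half of each.
latitude 74.38958° N, longitude 172.51250° W.

74.38958° N, 172.51250° W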